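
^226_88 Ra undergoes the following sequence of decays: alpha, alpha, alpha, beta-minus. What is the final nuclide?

Bi-214

Start: (A, Z) = (226, 88).
After α: (222, 86).
After α: (218, 84).
After α: (214, 82).
After β⁻: (214, 83).
Z = 83 is bismuth.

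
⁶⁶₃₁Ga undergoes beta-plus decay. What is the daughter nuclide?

Zn-66

Beta-plus decay: mass number changes by +0, atomic number by -1.
A: 66 = 66; Z: 31 − 1 = 30.
Z = 30 is zinc, so the daughter is ⁶⁶₃₀Zn.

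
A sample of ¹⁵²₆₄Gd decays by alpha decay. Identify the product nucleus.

Sm-148

Alpha decay: mass number changes by -4, atomic number by -2.
A: 152 − 4 = 148; Z: 64 − 2 = 62.
Z = 62 is samarium, so the daughter is ¹⁴⁸₆₂Sm.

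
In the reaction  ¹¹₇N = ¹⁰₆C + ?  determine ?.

proton

Conserve mass number: 11 = 10 + A, so A = 1.
Conserve atomic number: 7 = 6 + Z, so Z = 1.
A = 1 and Z = 1 is ¹₁H — a proton.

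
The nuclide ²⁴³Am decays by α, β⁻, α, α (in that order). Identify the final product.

Th-231

Start: (A, Z) = (243, 95).
After α: (239, 93).
After β⁻: (239, 94).
After α: (235, 92).
After α: (231, 90).
Z = 90 is thorium.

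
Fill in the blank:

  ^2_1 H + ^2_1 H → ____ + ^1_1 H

Conserve mass number: 2 + 2 = A + 1, so A = 3.
Conserve atomic number: 1 + 1 = Z + 1, so Z = 1.
A = 3 and Z = 1 is ^3_1 H — a triton.

H-3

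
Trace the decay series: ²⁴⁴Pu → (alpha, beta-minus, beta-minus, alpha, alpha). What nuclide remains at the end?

Th-232

Start: (A, Z) = (244, 94).
After α: (240, 92).
After β⁻: (240, 93).
After β⁻: (240, 94).
After α: (236, 92).
After α: (232, 90).
Z = 90 is thorium.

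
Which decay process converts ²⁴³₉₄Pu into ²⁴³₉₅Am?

ΔA = 243 − 243 = 0; ΔZ = 95 − 94 = +1.
A is unchanged and Z rises by 1 — a neutron has become a proton (β⁻ decay).

beta-minus decay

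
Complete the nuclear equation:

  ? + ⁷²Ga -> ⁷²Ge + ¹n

Conserve mass number: A + 72 = 72 + 1, so A = 1.
Conserve atomic number: Z + 31 = 32 + 0, so Z = 1.
A = 1 and Z = 1 is ¹H — a proton.

proton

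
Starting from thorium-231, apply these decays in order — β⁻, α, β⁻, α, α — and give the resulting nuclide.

Rn-219

Start: (A, Z) = (231, 90).
After β⁻: (231, 91).
After α: (227, 89).
After β⁻: (227, 90).
After α: (223, 88).
After α: (219, 86).
Z = 86 is radon.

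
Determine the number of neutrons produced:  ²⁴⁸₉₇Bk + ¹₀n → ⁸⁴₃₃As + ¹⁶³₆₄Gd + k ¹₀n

2

Conserve mass number: 249 = 84 + 163 + k, so k = 249 − 247 = 2.
Check atomic number: 97 = 33 + 64 + 0 = 97. ✓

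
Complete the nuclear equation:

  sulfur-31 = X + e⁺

Conserve mass number: 31 = A + 0, so A = 31.
Conserve atomic number: 16 = Z + 1, so Z = 15.
Z = 15 is phosphorus, so the species is phosphorus-31.

P-31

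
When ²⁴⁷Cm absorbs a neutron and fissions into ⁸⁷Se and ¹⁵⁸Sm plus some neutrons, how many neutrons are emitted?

Conserve mass number: 248 = 87 + 158 + k, so k = 248 − 245 = 3.
Check atomic number: 96 = 34 + 62 + 0 = 96. ✓

3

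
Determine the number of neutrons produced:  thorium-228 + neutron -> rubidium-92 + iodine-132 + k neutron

5

Conserve mass number: 229 = 92 + 132 + k, so k = 229 − 224 = 5.
Check atomic number: 90 = 37 + 53 + 0 = 90. ✓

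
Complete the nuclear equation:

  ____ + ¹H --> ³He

deuteron

Conserve mass number: A + 1 = 3, so A = 2.
Conserve atomic number: Z + 1 = 2, so Z = 1.
A = 2 and Z = 1 is ²H — a deuteron.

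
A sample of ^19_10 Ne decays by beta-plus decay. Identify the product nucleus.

F-19

Beta-plus decay: mass number changes by +0, atomic number by -1.
A: 19 = 19; Z: 10 − 1 = 9.
Z = 9 is fluorine, so the daughter is ^19_9 F.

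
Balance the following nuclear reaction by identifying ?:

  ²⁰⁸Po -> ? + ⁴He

Pb-204

Conserve mass number: 208 = A + 4, so A = 204.
Conserve atomic number: 84 = Z + 2, so Z = 82.
Z = 82 is lead, so the species is ²⁰⁴Pb.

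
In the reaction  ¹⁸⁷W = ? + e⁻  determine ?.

Re-187

Conserve mass number: 187 = A + 0, so A = 187.
Conserve atomic number: 74 = Z − 1, so Z = 75.
Z = 75 is rhenium, so the species is ¹⁸⁷Re.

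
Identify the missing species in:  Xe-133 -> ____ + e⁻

Conserve mass number: 133 = A + 0, so A = 133.
Conserve atomic number: 54 = Z − 1, so Z = 55.
Z = 55 is caesium, so the species is Cs-133.

Cs-133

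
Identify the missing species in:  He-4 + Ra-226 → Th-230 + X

gamma ray

Conserve mass number: 4 + 226 = 230 + A, so A = 0.
Conserve atomic number: 2 + 88 = 90 + Z, so Z = 0.
A = 0 and Z = 0 is γ — a gamma ray.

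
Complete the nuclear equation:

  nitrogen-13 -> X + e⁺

Conserve mass number: 13 = A + 0, so A = 13.
Conserve atomic number: 7 = Z + 1, so Z = 6.
Z = 6 is carbon, so the species is carbon-13.

C-13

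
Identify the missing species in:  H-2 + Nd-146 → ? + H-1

Nd-147

Conserve mass number: 2 + 146 = A + 1, so A = 147.
Conserve atomic number: 1 + 60 = Z + 1, so Z = 60.
Z = 60 is neodymium, so the species is Nd-147.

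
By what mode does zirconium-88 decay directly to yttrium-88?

beta-plus decay or electron capture

ΔA = 88 − 88 = 0; ΔZ = 39 − 40 = -1.
A is unchanged and Z drops by 1 — a proton has become a neutron (β⁺ emission or electron capture).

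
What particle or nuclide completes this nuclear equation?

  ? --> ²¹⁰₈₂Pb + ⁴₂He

Conserve mass number: A = 210 + 4, so A = 214.
Conserve atomic number: Z = 82 + 2, so Z = 84.
Z = 84 is polonium, so the species is ²¹⁴₈₄Po.

Po-214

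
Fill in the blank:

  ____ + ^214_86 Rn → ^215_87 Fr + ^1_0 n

Conserve mass number: A + 214 = 215 + 1, so A = 2.
Conserve atomic number: Z + 86 = 87 + 0, so Z = 1.
A = 2 and Z = 1 is ^2_1 H — a deuteron.

deuteron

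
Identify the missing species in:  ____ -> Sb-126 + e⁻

Sn-126

Conserve mass number: A = 126 + 0, so A = 126.
Conserve atomic number: Z = 51 − 1, so Z = 50.
Z = 50 is tin, so the species is Sn-126.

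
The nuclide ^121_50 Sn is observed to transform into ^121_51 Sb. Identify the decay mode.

beta-minus decay

ΔA = 121 − 121 = 0; ΔZ = 51 − 50 = +1.
A is unchanged and Z rises by 1 — a neutron has become a proton (β⁻ decay).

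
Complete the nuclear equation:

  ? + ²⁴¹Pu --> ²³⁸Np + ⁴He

proton

Conserve mass number: A + 241 = 238 + 4, so A = 1.
Conserve atomic number: Z + 94 = 93 + 2, so Z = 1.
A = 1 and Z = 1 is ¹H — a proton.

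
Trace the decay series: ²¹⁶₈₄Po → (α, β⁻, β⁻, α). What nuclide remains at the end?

Pb-208

Start: (A, Z) = (216, 84).
After α: (212, 82).
After β⁻: (212, 83).
After β⁻: (212, 84).
After α: (208, 82).
Z = 82 is lead.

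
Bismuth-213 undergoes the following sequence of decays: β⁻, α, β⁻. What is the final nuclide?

Start: (A, Z) = (213, 83).
After β⁻: (213, 84).
After α: (209, 82).
After β⁻: (209, 83).
Z = 83 is bismuth.

Bi-209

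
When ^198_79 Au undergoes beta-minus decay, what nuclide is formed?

Beta-minus decay: mass number changes by +0, atomic number by +1.
A: 198 = 198; Z: 79 + 1 = 80.
Z = 80 is mercury, so the daughter is ^198_80 Hg.

Hg-198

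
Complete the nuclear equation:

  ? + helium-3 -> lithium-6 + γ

triton

Conserve mass number: A + 3 = 6 + 0, so A = 3.
Conserve atomic number: Z + 2 = 3 + 0, so Z = 1.
A = 3 and Z = 1 is hydrogen-3 — a triton.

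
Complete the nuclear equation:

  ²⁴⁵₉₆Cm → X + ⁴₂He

Pu-241

Conserve mass number: 245 = A + 4, so A = 241.
Conserve atomic number: 96 = Z + 2, so Z = 94.
Z = 94 is plutonium, so the species is ²⁴¹₉₄Pu.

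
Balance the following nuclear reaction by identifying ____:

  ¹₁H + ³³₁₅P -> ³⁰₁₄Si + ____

Conserve mass number: 1 + 33 = 30 + A, so A = 4.
Conserve atomic number: 1 + 15 = 14 + Z, so Z = 2.
A = 4 and Z = 2 is ⁴₂He — an alpha particle.

alpha particle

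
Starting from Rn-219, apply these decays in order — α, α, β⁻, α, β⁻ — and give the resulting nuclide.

Pb-207

Start: (A, Z) = (219, 86).
After α: (215, 84).
After α: (211, 82).
After β⁻: (211, 83).
After α: (207, 81).
After β⁻: (207, 82).
Z = 82 is lead.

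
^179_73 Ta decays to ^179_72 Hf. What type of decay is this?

ΔA = 179 − 179 = 0; ΔZ = 72 − 73 = -1.
A is unchanged and Z drops by 1 — a proton has become a neutron (β⁺ emission or electron capture).

beta-plus decay or electron capture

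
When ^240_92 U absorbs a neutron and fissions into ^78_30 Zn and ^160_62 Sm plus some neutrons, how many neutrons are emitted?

Conserve mass number: 241 = 78 + 160 + k, so k = 241 − 238 = 3.
Check atomic number: 92 = 30 + 62 + 0 = 92. ✓

3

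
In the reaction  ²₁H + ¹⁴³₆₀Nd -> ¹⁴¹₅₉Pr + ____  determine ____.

alpha particle

Conserve mass number: 2 + 143 = 141 + A, so A = 4.
Conserve atomic number: 1 + 60 = 59 + Z, so Z = 2.
A = 4 and Z = 2 is ⁴₂He — an alpha particle.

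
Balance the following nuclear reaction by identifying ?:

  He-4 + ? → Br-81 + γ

Conserve mass number: 4 + A = 81 + 0, so A = 77.
Conserve atomic number: 2 + Z = 35 + 0, so Z = 33.
Z = 33 is arsenic, so the species is As-77.

As-77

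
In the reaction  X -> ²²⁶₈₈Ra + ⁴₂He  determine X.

Conserve mass number: A = 226 + 4, so A = 230.
Conserve atomic number: Z = 88 + 2, so Z = 90.
Z = 90 is thorium, so the species is ²³⁰₉₀Th.

Th-230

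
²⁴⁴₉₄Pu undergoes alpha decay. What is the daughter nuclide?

U-240

Alpha decay: mass number changes by -4, atomic number by -2.
A: 244 − 4 = 240; Z: 94 − 2 = 92.
Z = 92 is uranium, so the daughter is ²⁴⁰₉₂U.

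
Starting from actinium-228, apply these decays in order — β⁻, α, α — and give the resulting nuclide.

Start: (A, Z) = (228, 89).
After β⁻: (228, 90).
After α: (224, 88).
After α: (220, 86).
Z = 86 is radon.

Rn-220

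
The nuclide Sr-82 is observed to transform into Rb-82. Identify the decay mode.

ΔA = 82 − 82 = 0; ΔZ = 37 − 38 = -1.
A is unchanged and Z drops by 1 — a proton has become a neutron (β⁺ emission or electron capture).

beta-plus decay or electron capture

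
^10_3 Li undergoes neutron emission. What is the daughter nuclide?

Li-9

Neutron emission: mass number changes by -1, atomic number by +0.
A: 10 − 1 = 9; Z: 3 = 3.
Z = 3 is lithium, so the daughter is ^9_3 Li.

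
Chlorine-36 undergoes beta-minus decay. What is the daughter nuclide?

Ar-36

Beta-minus decay: mass number changes by +0, atomic number by +1.
A: 36 = 36; Z: 17 + 1 = 18.
Z = 18 is argon, so the daughter is argon-36.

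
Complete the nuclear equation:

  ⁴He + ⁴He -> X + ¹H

Li-7

Conserve mass number: 4 + 4 = A + 1, so A = 7.
Conserve atomic number: 2 + 2 = Z + 1, so Z = 3.
Z = 3 is lithium, so the species is ⁷Li.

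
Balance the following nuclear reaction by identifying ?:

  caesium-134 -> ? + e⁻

Ba-134

Conserve mass number: 134 = A + 0, so A = 134.
Conserve atomic number: 55 = Z − 1, so Z = 56.
Z = 56 is barium, so the species is barium-134.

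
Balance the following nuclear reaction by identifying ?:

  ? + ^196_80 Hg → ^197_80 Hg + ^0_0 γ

Conserve mass number: A + 196 = 197 + 0, so A = 1.
Conserve atomic number: Z + 80 = 80 + 0, so Z = 0.
A = 1 and Z = 0 is ^1_0 n — a neutron.

neutron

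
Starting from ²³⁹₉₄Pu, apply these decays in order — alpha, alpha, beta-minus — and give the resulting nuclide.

Pa-231

Start: (A, Z) = (239, 94).
After α: (235, 92).
After α: (231, 90).
After β⁻: (231, 91).
Z = 91 is protactinium.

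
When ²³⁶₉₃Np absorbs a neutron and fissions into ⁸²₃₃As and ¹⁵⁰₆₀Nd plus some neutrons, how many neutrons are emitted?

5

Conserve mass number: 237 = 82 + 150 + k, so k = 237 − 232 = 5.
Check atomic number: 93 = 33 + 60 + 0 = 93. ✓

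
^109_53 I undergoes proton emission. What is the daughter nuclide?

Te-108

Proton emission: mass number changes by -1, atomic number by -1.
A: 109 − 1 = 108; Z: 53 − 1 = 52.
Z = 52 is tellurium, so the daughter is ^108_52 Te.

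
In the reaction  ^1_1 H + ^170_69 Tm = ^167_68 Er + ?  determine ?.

Conserve mass number: 1 + 170 = 167 + A, so A = 4.
Conserve atomic number: 1 + 69 = 68 + Z, so Z = 2.
A = 4 and Z = 2 is ^4_2 He — an alpha particle.

alpha particle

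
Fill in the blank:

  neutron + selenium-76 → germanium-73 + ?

alpha particle

Conserve mass number: 1 + 76 = 73 + A, so A = 4.
Conserve atomic number: 0 + 34 = 32 + Z, so Z = 2.
A = 4 and Z = 2 is helium-4 — an alpha particle.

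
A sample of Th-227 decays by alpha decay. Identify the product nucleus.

Ra-223

Alpha decay: mass number changes by -4, atomic number by -2.
A: 227 − 4 = 223; Z: 90 − 2 = 88.
Z = 88 is radium, so the daughter is Ra-223.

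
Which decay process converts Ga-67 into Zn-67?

ΔA = 67 − 67 = 0; ΔZ = 30 − 31 = -1.
A is unchanged and Z drops by 1 — a proton has become a neutron (β⁺ emission or electron capture).

beta-plus decay or electron capture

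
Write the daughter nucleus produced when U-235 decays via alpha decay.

Th-231

Alpha decay: mass number changes by -4, atomic number by -2.
A: 235 − 4 = 231; Z: 92 − 2 = 90.
Z = 90 is thorium, so the daughter is Th-231.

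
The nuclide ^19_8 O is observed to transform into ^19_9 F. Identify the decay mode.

beta-minus decay

ΔA = 19 − 19 = 0; ΔZ = 9 − 8 = +1.
A is unchanged and Z rises by 1 — a neutron has become a proton (β⁻ decay).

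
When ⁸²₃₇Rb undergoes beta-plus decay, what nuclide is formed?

Beta-plus decay: mass number changes by +0, atomic number by -1.
A: 82 = 82; Z: 37 − 1 = 36.
Z = 36 is krypton, so the daughter is ⁸²₃₆Kr.

Kr-82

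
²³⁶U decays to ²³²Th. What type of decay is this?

alpha decay

ΔA = 232 − 236 = -4; ΔZ = 90 − 92 = -2.
A drops by 4 and Z drops by 2 — the signature of alpha emission.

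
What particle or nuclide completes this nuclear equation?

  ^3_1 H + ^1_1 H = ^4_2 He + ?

Conserve mass number: 3 + 1 = 4 + A, so A = 0.
Conserve atomic number: 1 + 1 = 2 + Z, so Z = 0.
A = 0 and Z = 0 is ^0_0 γ — a gamma ray.

gamma ray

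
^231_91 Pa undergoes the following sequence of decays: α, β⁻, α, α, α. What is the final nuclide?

Start: (A, Z) = (231, 91).
After α: (227, 89).
After β⁻: (227, 90).
After α: (223, 88).
After α: (219, 86).
After α: (215, 84).
Z = 84 is polonium.

Po-215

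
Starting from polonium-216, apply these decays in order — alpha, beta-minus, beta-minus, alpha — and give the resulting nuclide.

Start: (A, Z) = (216, 84).
After α: (212, 82).
After β⁻: (212, 83).
After β⁻: (212, 84).
After α: (208, 82).
Z = 82 is lead.

Pb-208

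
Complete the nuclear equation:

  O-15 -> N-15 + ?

Conserve mass number: 15 = 15 + A, so A = 0.
Conserve atomic number: 8 = 7 + Z, so Z = 1.
A = 0 and Z = 1 is e⁺ — a positron.

positron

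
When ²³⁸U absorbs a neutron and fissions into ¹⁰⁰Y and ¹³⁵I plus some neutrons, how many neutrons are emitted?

4

Conserve mass number: 239 = 100 + 135 + k, so k = 239 − 235 = 4.
Check atomic number: 92 = 39 + 53 + 0 = 92. ✓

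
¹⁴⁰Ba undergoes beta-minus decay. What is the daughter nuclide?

Beta-minus decay: mass number changes by +0, atomic number by +1.
A: 140 = 140; Z: 56 + 1 = 57.
Z = 57 is lanthanum, so the daughter is ¹⁴⁰La.

La-140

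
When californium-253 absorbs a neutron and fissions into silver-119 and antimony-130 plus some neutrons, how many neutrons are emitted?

5

Conserve mass number: 254 = 119 + 130 + k, so k = 254 − 249 = 5.
Check atomic number: 98 = 47 + 51 + 0 = 98. ✓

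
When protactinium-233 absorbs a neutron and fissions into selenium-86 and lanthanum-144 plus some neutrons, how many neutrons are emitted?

4

Conserve mass number: 234 = 86 + 144 + k, so k = 234 − 230 = 4.
Check atomic number: 91 = 34 + 57 + 0 = 91. ✓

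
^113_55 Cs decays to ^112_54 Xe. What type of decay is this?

ΔA = 112 − 113 = -1; ΔZ = 54 − 55 = -1.
A drops by 1 and Z drops by 1 — a proton was emitted.

proton emission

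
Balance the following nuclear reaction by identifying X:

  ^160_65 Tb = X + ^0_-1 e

Dy-160

Conserve mass number: 160 = A + 0, so A = 160.
Conserve atomic number: 65 = Z − 1, so Z = 66.
Z = 66 is dysprosium, so the species is ^160_66 Dy.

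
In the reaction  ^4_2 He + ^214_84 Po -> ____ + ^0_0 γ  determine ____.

Conserve mass number: 4 + 214 = A + 0, so A = 218.
Conserve atomic number: 2 + 84 = Z + 0, so Z = 86.
Z = 86 is radon, so the species is ^218_86 Rn.

Rn-218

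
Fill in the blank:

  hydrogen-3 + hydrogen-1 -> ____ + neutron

Conserve mass number: 3 + 1 = A + 1, so A = 3.
Conserve atomic number: 1 + 1 = Z + 0, so Z = 2.
Z = 2 is helium, so the species is helium-3.

He-3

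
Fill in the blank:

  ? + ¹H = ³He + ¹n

Conserve mass number: A + 1 = 3 + 1, so A = 3.
Conserve atomic number: Z + 1 = 2 + 0, so Z = 1.
A = 3 and Z = 1 is ³H — a triton.

triton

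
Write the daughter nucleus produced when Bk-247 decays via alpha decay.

Am-243

Alpha decay: mass number changes by -4, atomic number by -2.
A: 247 − 4 = 243; Z: 97 − 2 = 95.
Z = 95 is americium, so the daughter is Am-243.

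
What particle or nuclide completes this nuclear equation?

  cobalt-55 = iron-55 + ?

positron

Conserve mass number: 55 = 55 + A, so A = 0.
Conserve atomic number: 27 = 26 + Z, so Z = 1.
A = 0 and Z = 1 is e⁺ — a positron.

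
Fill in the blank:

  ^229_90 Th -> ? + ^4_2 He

Ra-225

Conserve mass number: 229 = A + 4, so A = 225.
Conserve atomic number: 90 = Z + 2, so Z = 88.
Z = 88 is radium, so the species is ^225_88 Ra.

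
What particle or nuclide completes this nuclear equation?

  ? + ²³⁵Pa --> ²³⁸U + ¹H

Conserve mass number: A + 235 = 238 + 1, so A = 4.
Conserve atomic number: Z + 91 = 92 + 1, so Z = 2.
A = 4 and Z = 2 is ⁴He — an alpha particle.

alpha particle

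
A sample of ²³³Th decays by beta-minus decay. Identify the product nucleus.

Pa-233

Beta-minus decay: mass number changes by +0, atomic number by +1.
A: 233 = 233; Z: 90 + 1 = 91.
Z = 91 is protactinium, so the daughter is ²³³Pa.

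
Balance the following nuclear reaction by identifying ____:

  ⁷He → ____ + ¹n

He-6

Conserve mass number: 7 = A + 1, so A = 6.
Conserve atomic number: 2 = Z + 0, so Z = 2.
Z = 2 is helium, so the species is ⁶He.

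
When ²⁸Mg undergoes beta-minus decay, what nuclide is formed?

Al-28

Beta-minus decay: mass number changes by +0, atomic number by +1.
A: 28 = 28; Z: 12 + 1 = 13.
Z = 13 is aluminium, so the daughter is ²⁸Al.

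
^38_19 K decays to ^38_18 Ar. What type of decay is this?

beta-plus decay or electron capture

ΔA = 38 − 38 = 0; ΔZ = 18 − 19 = -1.
A is unchanged and Z drops by 1 — a proton has become a neutron (β⁺ emission or electron capture).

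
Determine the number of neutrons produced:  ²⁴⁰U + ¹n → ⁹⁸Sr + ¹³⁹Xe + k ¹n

Conserve mass number: 241 = 98 + 139 + k, so k = 241 − 237 = 4.
Check atomic number: 92 = 38 + 54 + 0 = 92. ✓

4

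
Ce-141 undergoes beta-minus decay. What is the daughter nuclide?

Pr-141

Beta-minus decay: mass number changes by +0, atomic number by +1.
A: 141 = 141; Z: 58 + 1 = 59.
Z = 59 is praseodymium, so the daughter is Pr-141.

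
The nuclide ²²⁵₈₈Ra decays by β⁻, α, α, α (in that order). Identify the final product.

Start: (A, Z) = (225, 88).
After β⁻: (225, 89).
After α: (221, 87).
After α: (217, 85).
After α: (213, 83).
Z = 83 is bismuth.

Bi-213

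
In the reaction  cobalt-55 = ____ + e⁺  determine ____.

Conserve mass number: 55 = A + 0, so A = 55.
Conserve atomic number: 27 = Z + 1, so Z = 26.
Z = 26 is iron, so the species is iron-55.

Fe-55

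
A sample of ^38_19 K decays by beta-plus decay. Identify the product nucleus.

Ar-38

Beta-plus decay: mass number changes by +0, atomic number by -1.
A: 38 = 38; Z: 19 − 1 = 18.
Z = 18 is argon, so the daughter is ^38_18 Ar.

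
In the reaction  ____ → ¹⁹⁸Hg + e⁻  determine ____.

Conserve mass number: A = 198 + 0, so A = 198.
Conserve atomic number: Z = 80 − 1, so Z = 79.
Z = 79 is gold, so the species is ¹⁹⁸Au.

Au-198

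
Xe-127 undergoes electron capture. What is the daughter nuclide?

Electron capture: mass number changes by +0, atomic number by -1.
A: 127 = 127; Z: 54 − 1 = 53.
Z = 53 is iodine, so the daughter is I-127.

I-127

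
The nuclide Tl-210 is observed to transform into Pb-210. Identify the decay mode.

beta-minus decay

ΔA = 210 − 210 = 0; ΔZ = 82 − 81 = +1.
A is unchanged and Z rises by 1 — a neutron has become a proton (β⁻ decay).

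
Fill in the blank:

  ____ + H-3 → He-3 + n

Conserve mass number: A + 3 = 3 + 1, so A = 1.
Conserve atomic number: Z + 1 = 2 + 0, so Z = 1.
A = 1 and Z = 1 is H-1 — a proton.

proton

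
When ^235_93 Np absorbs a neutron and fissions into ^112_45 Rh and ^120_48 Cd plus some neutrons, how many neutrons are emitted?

4

Conserve mass number: 236 = 112 + 120 + k, so k = 236 − 232 = 4.
Check atomic number: 93 = 45 + 48 + 0 = 93. ✓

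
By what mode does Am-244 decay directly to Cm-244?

ΔA = 244 − 244 = 0; ΔZ = 96 − 95 = +1.
A is unchanged and Z rises by 1 — a neutron has become a proton (β⁻ decay).

beta-minus decay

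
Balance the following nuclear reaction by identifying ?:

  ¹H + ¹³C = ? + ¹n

Conserve mass number: 1 + 13 = A + 1, so A = 13.
Conserve atomic number: 1 + 6 = Z + 0, so Z = 7.
Z = 7 is nitrogen, so the species is ¹³N.

N-13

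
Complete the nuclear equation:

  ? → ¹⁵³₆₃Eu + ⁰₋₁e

Sm-153

Conserve mass number: A = 153 + 0, so A = 153.
Conserve atomic number: Z = 63 − 1, so Z = 62.
Z = 62 is samarium, so the species is ¹⁵³₆₂Sm.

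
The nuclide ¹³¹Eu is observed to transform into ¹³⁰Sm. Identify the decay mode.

proton emission

ΔA = 130 − 131 = -1; ΔZ = 62 − 63 = -1.
A drops by 1 and Z drops by 1 — a proton was emitted.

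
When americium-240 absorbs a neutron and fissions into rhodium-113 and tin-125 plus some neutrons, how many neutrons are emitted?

Conserve mass number: 241 = 113 + 125 + k, so k = 241 − 238 = 3.
Check atomic number: 95 = 45 + 50 + 0 = 95. ✓

3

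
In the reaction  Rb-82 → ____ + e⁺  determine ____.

Conserve mass number: 82 = A + 0, so A = 82.
Conserve atomic number: 37 = Z + 1, so Z = 36.
Z = 36 is krypton, so the species is Kr-82.

Kr-82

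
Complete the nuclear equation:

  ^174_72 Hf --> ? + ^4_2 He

Yb-170

Conserve mass number: 174 = A + 4, so A = 170.
Conserve atomic number: 72 = Z + 2, so Z = 70.
Z = 70 is ytterbium, so the species is ^170_70 Yb.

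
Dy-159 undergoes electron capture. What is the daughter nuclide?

Electron capture: mass number changes by +0, atomic number by -1.
A: 159 = 159; Z: 66 − 1 = 65.
Z = 65 is terbium, so the daughter is Tb-159.

Tb-159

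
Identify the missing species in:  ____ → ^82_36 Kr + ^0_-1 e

Br-82

Conserve mass number: A = 82 + 0, so A = 82.
Conserve atomic number: Z = 36 − 1, so Z = 35.
Z = 35 is bromine, so the species is ^82_35 Br.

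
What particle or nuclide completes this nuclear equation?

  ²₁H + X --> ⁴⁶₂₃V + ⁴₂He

Conserve mass number: 2 + A = 46 + 4, so A = 48.
Conserve atomic number: 1 + Z = 23 + 2, so Z = 24.
Z = 24 is chromium, so the species is ⁴⁸₂₄Cr.

Cr-48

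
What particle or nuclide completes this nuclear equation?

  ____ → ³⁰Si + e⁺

Conserve mass number: A = 30 + 0, so A = 30.
Conserve atomic number: Z = 14 + 1, so Z = 15.
Z = 15 is phosphorus, so the species is ³⁰P.

P-30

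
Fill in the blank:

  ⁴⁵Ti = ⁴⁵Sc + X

Conserve mass number: 45 = 45 + A, so A = 0.
Conserve atomic number: 22 = 21 + Z, so Z = 1.
A = 0 and Z = 1 is e⁺ — a positron.

positron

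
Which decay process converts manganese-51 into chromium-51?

beta-plus decay or electron capture

ΔA = 51 − 51 = 0; ΔZ = 24 − 25 = -1.
A is unchanged and Z drops by 1 — a proton has become a neutron (β⁺ emission or electron capture).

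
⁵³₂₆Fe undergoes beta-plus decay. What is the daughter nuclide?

Mn-53

Beta-plus decay: mass number changes by +0, atomic number by -1.
A: 53 = 53; Z: 26 − 1 = 25.
Z = 25 is manganese, so the daughter is ⁵³₂₅Mn.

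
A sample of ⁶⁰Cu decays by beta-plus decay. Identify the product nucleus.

Ni-60

Beta-plus decay: mass number changes by +0, atomic number by -1.
A: 60 = 60; Z: 29 − 1 = 28.
Z = 28 is nickel, so the daughter is ⁶⁰Ni.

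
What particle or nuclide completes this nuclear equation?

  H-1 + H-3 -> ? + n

Conserve mass number: 1 + 3 = A + 1, so A = 3.
Conserve atomic number: 1 + 1 = Z + 0, so Z = 2.
Z = 2 is helium, so the species is He-3.

He-3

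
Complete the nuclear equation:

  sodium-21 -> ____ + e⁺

Conserve mass number: 21 = A + 0, so A = 21.
Conserve atomic number: 11 = Z + 1, so Z = 10.
Z = 10 is neon, so the species is neon-21.

Ne-21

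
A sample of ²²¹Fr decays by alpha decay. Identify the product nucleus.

Alpha decay: mass number changes by -4, atomic number by -2.
A: 221 − 4 = 217; Z: 87 − 2 = 85.
Z = 85 is astatine, so the daughter is ²¹⁷At.

At-217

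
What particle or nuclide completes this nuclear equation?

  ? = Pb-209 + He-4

Po-213

Conserve mass number: A = 209 + 4, so A = 213.
Conserve atomic number: Z = 82 + 2, so Z = 84.
Z = 84 is polonium, so the species is Po-213.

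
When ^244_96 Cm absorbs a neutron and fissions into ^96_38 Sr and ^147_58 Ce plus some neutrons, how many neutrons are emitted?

Conserve mass number: 245 = 96 + 147 + k, so k = 245 − 243 = 2.
Check atomic number: 96 = 38 + 58 + 0 = 96. ✓

2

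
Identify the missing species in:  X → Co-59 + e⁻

Conserve mass number: A = 59 + 0, so A = 59.
Conserve atomic number: Z = 27 − 1, so Z = 26.
Z = 26 is iron, so the species is Fe-59.

Fe-59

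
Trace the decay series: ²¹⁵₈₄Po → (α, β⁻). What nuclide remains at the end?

Bi-211

Start: (A, Z) = (215, 84).
After α: (211, 82).
After β⁻: (211, 83).
Z = 83 is bismuth.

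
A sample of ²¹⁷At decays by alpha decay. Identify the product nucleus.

Bi-213

Alpha decay: mass number changes by -4, atomic number by -2.
A: 217 − 4 = 213; Z: 85 − 2 = 83.
Z = 83 is bismuth, so the daughter is ²¹³Bi.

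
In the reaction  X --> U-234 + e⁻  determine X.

Pa-234

Conserve mass number: A = 234 + 0, so A = 234.
Conserve atomic number: Z = 92 − 1, so Z = 91.
Z = 91 is protactinium, so the species is Pa-234.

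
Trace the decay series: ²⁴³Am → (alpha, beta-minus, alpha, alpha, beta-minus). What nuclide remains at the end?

Start: (A, Z) = (243, 95).
After α: (239, 93).
After β⁻: (239, 94).
After α: (235, 92).
After α: (231, 90).
After β⁻: (231, 91).
Z = 91 is protactinium.

Pa-231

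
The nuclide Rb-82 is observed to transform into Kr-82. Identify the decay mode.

beta-plus decay or electron capture

ΔA = 82 − 82 = 0; ΔZ = 36 − 37 = -1.
A is unchanged and Z drops by 1 — a proton has become a neutron (β⁺ emission or electron capture).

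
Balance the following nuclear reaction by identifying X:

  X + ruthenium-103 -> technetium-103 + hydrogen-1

Conserve mass number: A + 103 = 103 + 1, so A = 1.
Conserve atomic number: Z + 44 = 43 + 1, so Z = 0.
A = 1 and Z = 0 is neutron — a neutron.

neutron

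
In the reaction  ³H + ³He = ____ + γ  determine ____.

Li-6

Conserve mass number: 3 + 3 = A + 0, so A = 6.
Conserve atomic number: 1 + 2 = Z + 0, so Z = 3.
Z = 3 is lithium, so the species is ⁶Li.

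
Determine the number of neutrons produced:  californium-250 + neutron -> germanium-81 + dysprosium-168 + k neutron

2

Conserve mass number: 251 = 81 + 168 + k, so k = 251 − 249 = 2.
Check atomic number: 98 = 32 + 66 + 0 = 98. ✓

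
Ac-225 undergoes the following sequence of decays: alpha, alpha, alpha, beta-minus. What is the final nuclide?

Start: (A, Z) = (225, 89).
After α: (221, 87).
After α: (217, 85).
After α: (213, 83).
After β⁻: (213, 84).
Z = 84 is polonium.

Po-213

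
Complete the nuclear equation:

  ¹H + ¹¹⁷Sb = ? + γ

Conserve mass number: 1 + 117 = A + 0, so A = 118.
Conserve atomic number: 1 + 51 = Z + 0, so Z = 52.
Z = 52 is tellurium, so the species is ¹¹⁸Te.

Te-118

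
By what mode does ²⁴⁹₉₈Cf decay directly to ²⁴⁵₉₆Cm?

alpha decay

ΔA = 245 − 249 = -4; ΔZ = 96 − 98 = -2.
A drops by 4 and Z drops by 2 — the signature of alpha emission.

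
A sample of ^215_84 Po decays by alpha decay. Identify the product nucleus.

Alpha decay: mass number changes by -4, atomic number by -2.
A: 215 − 4 = 211; Z: 84 − 2 = 82.
Z = 82 is lead, so the daughter is ^211_82 Pb.

Pb-211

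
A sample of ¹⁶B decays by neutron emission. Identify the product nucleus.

B-15

Neutron emission: mass number changes by -1, atomic number by +0.
A: 16 − 1 = 15; Z: 5 = 5.
Z = 5 is boron, so the daughter is ¹⁵B.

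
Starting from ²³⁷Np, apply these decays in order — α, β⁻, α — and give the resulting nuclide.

Start: (A, Z) = (237, 93).
After α: (233, 91).
After β⁻: (233, 92).
After α: (229, 90).
Z = 90 is thorium.

Th-229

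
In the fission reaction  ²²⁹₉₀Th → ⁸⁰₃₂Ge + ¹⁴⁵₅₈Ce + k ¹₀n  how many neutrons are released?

4

Conserve mass number: 229 = 80 + 145 + k, so k = 229 − 225 = 4.
Check atomic number: 90 = 32 + 58 + 0 = 90. ✓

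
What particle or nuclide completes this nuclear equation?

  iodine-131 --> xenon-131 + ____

Conserve mass number: 131 = 131 + A, so A = 0.
Conserve atomic number: 53 = 54 + Z, so Z = -1.
A = 0 and Z = -1 is e⁻ — a beta-minus particle.

beta-minus particle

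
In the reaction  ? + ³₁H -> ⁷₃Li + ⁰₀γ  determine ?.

alpha particle

Conserve mass number: A + 3 = 7 + 0, so A = 4.
Conserve atomic number: Z + 1 = 3 + 0, so Z = 2.
A = 4 and Z = 2 is ⁴₂He — an alpha particle.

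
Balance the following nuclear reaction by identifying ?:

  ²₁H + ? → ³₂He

proton

Conserve mass number: 2 + A = 3, so A = 1.
Conserve atomic number: 1 + Z = 2, so Z = 1.
A = 1 and Z = 1 is ¹₁H — a proton.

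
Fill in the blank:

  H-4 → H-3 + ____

Conserve mass number: 4 = 3 + A, so A = 1.
Conserve atomic number: 1 = 1 + Z, so Z = 0.
A = 1 and Z = 0 is n — a neutron.

neutron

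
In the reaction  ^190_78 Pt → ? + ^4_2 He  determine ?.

Conserve mass number: 190 = A + 4, so A = 186.
Conserve atomic number: 78 = Z + 2, so Z = 76.
Z = 76 is osmium, so the species is ^186_76 Os.

Os-186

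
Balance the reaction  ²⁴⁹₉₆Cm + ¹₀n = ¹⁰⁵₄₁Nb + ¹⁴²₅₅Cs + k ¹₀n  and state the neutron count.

Conserve mass number: 250 = 105 + 142 + k, so k = 250 − 247 = 3.
Check atomic number: 96 = 41 + 55 + 0 = 96. ✓

3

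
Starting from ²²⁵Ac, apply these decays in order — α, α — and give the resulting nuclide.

Start: (A, Z) = (225, 89).
After α: (221, 87).
After α: (217, 85).
Z = 85 is astatine.

At-217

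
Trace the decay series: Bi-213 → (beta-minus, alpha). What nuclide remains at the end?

Pb-209

Start: (A, Z) = (213, 83).
After β⁻: (213, 84).
After α: (209, 82).
Z = 82 is lead.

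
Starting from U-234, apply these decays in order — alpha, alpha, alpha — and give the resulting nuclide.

Rn-222

Start: (A, Z) = (234, 92).
After α: (230, 90).
After α: (226, 88).
After α: (222, 86).
Z = 86 is radon.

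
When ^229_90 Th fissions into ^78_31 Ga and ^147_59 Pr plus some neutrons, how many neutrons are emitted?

4

Conserve mass number: 229 = 78 + 147 + k, so k = 229 − 225 = 4.
Check atomic number: 90 = 31 + 59 + 0 = 90. ✓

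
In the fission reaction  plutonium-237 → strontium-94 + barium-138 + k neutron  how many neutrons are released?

Conserve mass number: 237 = 94 + 138 + k, so k = 237 − 232 = 5.
Check atomic number: 94 = 38 + 56 + 0 = 94. ✓

5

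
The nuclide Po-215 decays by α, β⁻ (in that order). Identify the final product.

Bi-211

Start: (A, Z) = (215, 84).
After α: (211, 82).
After β⁻: (211, 83).
Z = 83 is bismuth.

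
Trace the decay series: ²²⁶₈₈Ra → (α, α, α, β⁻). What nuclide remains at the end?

Bi-214

Start: (A, Z) = (226, 88).
After α: (222, 86).
After α: (218, 84).
After α: (214, 82).
After β⁻: (214, 83).
Z = 83 is bismuth.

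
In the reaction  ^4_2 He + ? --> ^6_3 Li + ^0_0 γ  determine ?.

deuteron

Conserve mass number: 4 + A = 6 + 0, so A = 2.
Conserve atomic number: 2 + Z = 3 + 0, so Z = 1.
A = 2 and Z = 1 is ^2_1 H — a deuteron.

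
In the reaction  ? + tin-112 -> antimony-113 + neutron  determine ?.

deuteron

Conserve mass number: A + 112 = 113 + 1, so A = 2.
Conserve atomic number: Z + 50 = 51 + 0, so Z = 1.
A = 2 and Z = 1 is hydrogen-2 — a deuteron.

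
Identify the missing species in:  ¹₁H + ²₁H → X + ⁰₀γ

He-3

Conserve mass number: 1 + 2 = A + 0, so A = 3.
Conserve atomic number: 1 + 1 = Z + 0, so Z = 2.
Z = 2 is helium, so the species is ³₂He.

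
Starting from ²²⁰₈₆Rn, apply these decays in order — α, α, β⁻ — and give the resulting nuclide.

Bi-212

Start: (A, Z) = (220, 86).
After α: (216, 84).
After α: (212, 82).
After β⁻: (212, 83).
Z = 83 is bismuth.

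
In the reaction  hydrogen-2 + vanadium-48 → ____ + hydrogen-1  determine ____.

V-49

Conserve mass number: 2 + 48 = A + 1, so A = 49.
Conserve atomic number: 1 + 23 = Z + 1, so Z = 23.
Z = 23 is vanadium, so the species is vanadium-49.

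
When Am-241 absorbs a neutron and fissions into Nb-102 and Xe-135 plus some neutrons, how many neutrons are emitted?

Conserve mass number: 242 = 102 + 135 + k, so k = 242 − 237 = 5.
Check atomic number: 95 = 41 + 54 + 0 = 95. ✓

5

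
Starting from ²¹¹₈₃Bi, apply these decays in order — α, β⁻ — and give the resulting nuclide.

Pb-207

Start: (A, Z) = (211, 83).
After α: (207, 81).
After β⁻: (207, 82).
Z = 82 is lead.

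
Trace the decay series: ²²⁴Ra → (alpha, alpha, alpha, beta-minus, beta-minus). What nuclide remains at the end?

Po-212

Start: (A, Z) = (224, 88).
After α: (220, 86).
After α: (216, 84).
After α: (212, 82).
After β⁻: (212, 83).
After β⁻: (212, 84).
Z = 84 is polonium.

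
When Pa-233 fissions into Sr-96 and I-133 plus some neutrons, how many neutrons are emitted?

Conserve mass number: 233 = 96 + 133 + k, so k = 233 − 229 = 4.
Check atomic number: 91 = 38 + 53 + 0 = 91. ✓

4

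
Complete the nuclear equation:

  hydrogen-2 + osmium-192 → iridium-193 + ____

Conserve mass number: 2 + 192 = 193 + A, so A = 1.
Conserve atomic number: 1 + 76 = 77 + Z, so Z = 0.
A = 1 and Z = 0 is neutron — a neutron.

neutron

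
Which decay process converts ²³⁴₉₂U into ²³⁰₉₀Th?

ΔA = 230 − 234 = -4; ΔZ = 90 − 92 = -2.
A drops by 4 and Z drops by 2 — the signature of alpha emission.

alpha decay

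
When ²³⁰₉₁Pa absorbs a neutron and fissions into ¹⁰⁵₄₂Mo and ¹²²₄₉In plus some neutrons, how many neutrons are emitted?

Conserve mass number: 231 = 105 + 122 + k, so k = 231 − 227 = 4.
Check atomic number: 91 = 42 + 49 + 0 = 91. ✓

4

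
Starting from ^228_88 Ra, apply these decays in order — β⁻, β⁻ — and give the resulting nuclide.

Start: (A, Z) = (228, 88).
After β⁻: (228, 89).
After β⁻: (228, 90).
Z = 90 is thorium.

Th-228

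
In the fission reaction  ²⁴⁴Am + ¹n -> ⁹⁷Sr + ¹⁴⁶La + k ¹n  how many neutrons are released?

Conserve mass number: 245 = 97 + 146 + k, so k = 245 − 243 = 2.
Check atomic number: 95 = 38 + 57 + 0 = 95. ✓

2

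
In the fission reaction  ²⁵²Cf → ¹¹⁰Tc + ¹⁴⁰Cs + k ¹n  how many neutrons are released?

Conserve mass number: 252 = 110 + 140 + k, so k = 252 − 250 = 2.
Check atomic number: 98 = 43 + 55 + 0 = 98. ✓

2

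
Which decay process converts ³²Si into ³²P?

ΔA = 32 − 32 = 0; ΔZ = 15 − 14 = +1.
A is unchanged and Z rises by 1 — a neutron has become a proton (β⁻ decay).

beta-minus decay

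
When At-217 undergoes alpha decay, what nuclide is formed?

Alpha decay: mass number changes by -4, atomic number by -2.
A: 217 − 4 = 213; Z: 85 − 2 = 83.
Z = 83 is bismuth, so the daughter is Bi-213.

Bi-213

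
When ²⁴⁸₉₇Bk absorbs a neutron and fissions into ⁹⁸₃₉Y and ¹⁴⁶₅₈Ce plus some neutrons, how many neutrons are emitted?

Conserve mass number: 249 = 98 + 146 + k, so k = 249 − 244 = 5.
Check atomic number: 97 = 39 + 58 + 0 = 97. ✓

5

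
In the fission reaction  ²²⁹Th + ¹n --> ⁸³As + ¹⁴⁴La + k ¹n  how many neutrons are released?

Conserve mass number: 230 = 83 + 144 + k, so k = 230 − 227 = 3.
Check atomic number: 90 = 33 + 57 + 0 = 90. ✓

3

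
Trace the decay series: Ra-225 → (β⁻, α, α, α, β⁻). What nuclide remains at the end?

Start: (A, Z) = (225, 88).
After β⁻: (225, 89).
After α: (221, 87).
After α: (217, 85).
After α: (213, 83).
After β⁻: (213, 84).
Z = 84 is polonium.

Po-213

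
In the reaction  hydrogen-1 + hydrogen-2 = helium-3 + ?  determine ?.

Conserve mass number: 1 + 2 = 3 + A, so A = 0.
Conserve atomic number: 1 + 1 = 2 + Z, so Z = 0.
A = 0 and Z = 0 is γ — a gamma ray.

gamma ray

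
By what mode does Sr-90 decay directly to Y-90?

ΔA = 90 − 90 = 0; ΔZ = 39 − 38 = +1.
A is unchanged and Z rises by 1 — a neutron has become a proton (β⁻ decay).

beta-minus decay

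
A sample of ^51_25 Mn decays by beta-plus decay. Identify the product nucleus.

Cr-51

Beta-plus decay: mass number changes by +0, atomic number by -1.
A: 51 = 51; Z: 25 − 1 = 24.
Z = 24 is chromium, so the daughter is ^51_24 Cr.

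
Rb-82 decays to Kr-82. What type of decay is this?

ΔA = 82 − 82 = 0; ΔZ = 36 − 37 = -1.
A is unchanged and Z drops by 1 — a proton has become a neutron (β⁺ emission or electron capture).

beta-plus decay or electron capture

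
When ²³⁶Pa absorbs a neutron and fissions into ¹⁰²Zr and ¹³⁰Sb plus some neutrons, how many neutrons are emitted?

Conserve mass number: 237 = 102 + 130 + k, so k = 237 − 232 = 5.
Check atomic number: 91 = 40 + 51 + 0 = 91. ✓

5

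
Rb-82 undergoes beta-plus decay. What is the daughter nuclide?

Beta-plus decay: mass number changes by +0, atomic number by -1.
A: 82 = 82; Z: 37 − 1 = 36.
Z = 36 is krypton, so the daughter is Kr-82.

Kr-82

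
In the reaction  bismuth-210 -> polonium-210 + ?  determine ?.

beta-minus particle

Conserve mass number: 210 = 210 + A, so A = 0.
Conserve atomic number: 83 = 84 + Z, so Z = -1.
A = 0 and Z = -1 is e⁻ — a beta-minus particle.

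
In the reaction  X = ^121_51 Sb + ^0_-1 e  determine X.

Conserve mass number: A = 121 + 0, so A = 121.
Conserve atomic number: Z = 51 − 1, so Z = 50.
Z = 50 is tin, so the species is ^121_50 Sn.

Sn-121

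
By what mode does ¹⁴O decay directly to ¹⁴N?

beta-plus decay or electron capture

ΔA = 14 − 14 = 0; ΔZ = 7 − 8 = -1.
A is unchanged and Z drops by 1 — a proton has become a neutron (β⁺ emission or electron capture).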